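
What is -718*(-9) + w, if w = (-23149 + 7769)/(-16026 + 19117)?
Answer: 19958662/3091 ≈ 6457.0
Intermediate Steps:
w = -15380/3091 ≈ -4.9757
-718*(-9) + w = -718*(-9) - 15380/3091 = 6462 - 15380/3091 = 19958662/3091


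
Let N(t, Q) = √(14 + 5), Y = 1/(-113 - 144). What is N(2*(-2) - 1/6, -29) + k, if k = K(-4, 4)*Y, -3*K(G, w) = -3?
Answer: -1/257 + √19 ≈ 4.3550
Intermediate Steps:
K(G, w) = 1 (K(G, w) = -⅓*(-3) = 1)
Y = -1/257 (Y = 1/(-257) = -1/257 ≈ -0.0038911)
N(t, Q) = √19
k = -1/257 (k = 1*(-1/257) = -1/257 ≈ -0.0038911)
N(2*(-2) - 1/6, -29) + k = √19 - 1/257 = -1/257 + √19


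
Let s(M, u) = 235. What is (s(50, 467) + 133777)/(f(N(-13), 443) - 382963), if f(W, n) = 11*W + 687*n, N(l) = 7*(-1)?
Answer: -134012/78699 ≈ -1.7028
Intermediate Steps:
N(l) = -7
(s(50, 467) + 133777)/(f(N(-13), 443) - 382963) = (235 + 133777)/((11*(-7) + 687*443) - 382963) = 134012/((-77 + 304341) - 382963) = 134012/(304264 - 382963) = 134012/(-78699) = 134012*(-1/78699) = -134012/78699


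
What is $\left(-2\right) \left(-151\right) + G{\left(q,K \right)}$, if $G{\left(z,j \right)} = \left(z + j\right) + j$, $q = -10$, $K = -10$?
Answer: $272$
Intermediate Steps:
$G{\left(z,j \right)} = z + 2 j$ ($G{\left(z,j \right)} = \left(j + z\right) + j = z + 2 j$)
$\left(-2\right) \left(-151\right) + G{\left(q,K \right)} = \left(-2\right) \left(-151\right) + \left(-10 + 2 \left(-10\right)\right) = 302 - 30 = 272$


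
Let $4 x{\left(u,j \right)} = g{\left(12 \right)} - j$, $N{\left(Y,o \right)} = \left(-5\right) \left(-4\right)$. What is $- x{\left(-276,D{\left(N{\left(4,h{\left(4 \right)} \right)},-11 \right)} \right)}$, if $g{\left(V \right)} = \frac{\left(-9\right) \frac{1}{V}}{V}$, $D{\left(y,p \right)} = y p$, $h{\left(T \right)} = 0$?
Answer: $- \frac{3519}{64} \approx -54.984$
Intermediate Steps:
$N{\left(Y,o \right)} = 20$
$D{\left(y,p \right)} = p y$
$g{\left(V \right)} = - \frac{9}{V^{2}}$
$x{\left(u,j \right)} = - \frac{1}{64} - \frac{j}{4}$ ($x{\left(u,j \right)} = \frac{- \frac{9}{144} - j}{4} = \frac{\left(-9\right) \frac{1}{144} - j}{4} = \frac{- \frac{1}{16} - j}{4} = - \frac{1}{64} - \frac{j}{4}$)
$- x{\left(-276,D{\left(N{\left(4,h{\left(4 \right)} \right)},-11 \right)} \right)} = - (- \frac{1}{64} - \frac{\left(-11\right) 20}{4}) = - (- \frac{1}{64} - -55) = - (- \frac{1}{64} + 55) = \left(-1\right) \frac{3519}{64} = - \frac{3519}{64}$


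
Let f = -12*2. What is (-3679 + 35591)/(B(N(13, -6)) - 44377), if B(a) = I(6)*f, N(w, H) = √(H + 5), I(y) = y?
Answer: -31912/44521 ≈ -0.71679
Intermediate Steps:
f = -24
N(w, H) = √(5 + H)
B(a) = -144 (B(a) = 6*(-24) = -144)
(-3679 + 35591)/(B(N(13, -6)) - 44377) = (-3679 + 35591)/(-144 - 44377) = 31912/(-44521) = 31912*(-1/44521) = -31912/44521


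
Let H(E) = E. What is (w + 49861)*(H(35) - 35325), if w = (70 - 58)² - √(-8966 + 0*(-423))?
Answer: -1764676450 + 35290*I*√8966 ≈ -1.7647e+9 + 3.3416e+6*I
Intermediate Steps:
w = 144 - I*√8966 (w = 12² - √(-8966 + 0) = 144 - √(-8966) = 144 - I*√8966 ≈ 144.0 - 94.689*I)
(w + 49861)*(H(35) - 35325) = ((144 - I*√8966) + 49861)*(35 - 35325) = (50005 - I*√8966)*(-35290) = -1764676450 + 35290*I*√8966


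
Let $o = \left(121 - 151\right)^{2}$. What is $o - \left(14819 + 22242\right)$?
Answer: $-36161$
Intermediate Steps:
$o = 900$ ($o = \left(-30\right)^{2} = 900$)
$o - \left(14819 + 22242\right) = 900 - \left(14819 + 22242\right) = 900 - 37061 = -36161$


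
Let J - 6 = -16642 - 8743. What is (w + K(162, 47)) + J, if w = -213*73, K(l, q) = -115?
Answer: -41043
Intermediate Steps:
w = -15549
J = -25379 (J = 6 + (-16642 - 8743) = 6 - 25385 = -25379)
(w + K(162, 47)) + J = (-15549 - 115) - 25379 = -15664 - 25379 = -41043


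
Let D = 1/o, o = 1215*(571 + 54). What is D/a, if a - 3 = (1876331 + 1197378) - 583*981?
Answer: 1/1899796021875 ≈ 5.2637e-13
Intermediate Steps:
o = 759375 (o = 1215*625 = 759375)
D = 1/759375 ≈ 1.3169e-6
a = 2501789 (a = 3 + ((1876331 + 1197378) - 583*981) = 3 + (3073709 - 571923) = 3 + 2501786 = 2501789)
D/a = (1/759375)/2501789 = (1/759375)*(1/2501789) = 1/1899796021875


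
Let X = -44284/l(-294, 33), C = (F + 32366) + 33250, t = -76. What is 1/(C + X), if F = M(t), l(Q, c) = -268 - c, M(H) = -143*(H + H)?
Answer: 301/26337236 ≈ 1.1429e-5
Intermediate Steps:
M(H) = -286*H
F = 21736 (F = -286*(-76) = 21736)
C = 87352 (C = (21736 + 32366) + 33250 = 54102 + 33250 = 87352)
X = 44284/301 (X = -44284/(-268 - 1*33) = -44284/(-268 - 33) = -44284/(-301) = -44284*(-1/301) = 44284/301 ≈ 147.12)
1/(C + X) = 1/(87352 + 44284/301) = 1/(26337236/301) = 301/26337236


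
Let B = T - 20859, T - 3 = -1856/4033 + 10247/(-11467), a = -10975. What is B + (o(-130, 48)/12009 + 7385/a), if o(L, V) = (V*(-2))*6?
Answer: -8475637367322301596/406348021196435 ≈ -20858.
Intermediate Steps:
T = 76130330/46246411 (T = 3 + (-1856/4033 + 10247/(-11467)) = 3 + (-1856*1/4033 + 10247*(-1/11467)) = 3 + (-1856/4033 - 10247/11467) = 3 - 62608903/46246411 = 76130330/46246411 ≈ 1.6462)
o(L, V) = -12*V (o(L, V) = -2*V*6 = -12*V)
B = -964577756719/46246411 (B = 76130330/46246411 - 20859 = -964577756719/46246411 ≈ -20857.)
B + (o(-130, 48)/12009 + 7385/a) = -964577756719/46246411 + (-12*48/12009 + 7385/(-10975)) = -964577756719/46246411 + (-576*1/12009 + 7385*(-1/10975)) = -964577756719/46246411 + (-192/4003 - 1477/2195) = -964577756719/46246411 - 6333871/8786585 = -8475637367322301596/406348021196435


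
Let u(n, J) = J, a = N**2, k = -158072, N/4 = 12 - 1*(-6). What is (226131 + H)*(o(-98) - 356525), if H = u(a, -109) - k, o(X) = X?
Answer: -136976754562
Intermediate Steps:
N = 72 (N = 4*(12 - 1*(-6)) = 4*(12 + 6) = 4*18 = 72)
a = 5184 (a = 72**2 = 5184)
H = 157963 (H = -109 - 1*(-158072) = -109 + 158072 = 157963)
(226131 + H)*(o(-98) - 356525) = (226131 + 157963)*(-98 - 356525) = 384094*(-356623) = -136976754562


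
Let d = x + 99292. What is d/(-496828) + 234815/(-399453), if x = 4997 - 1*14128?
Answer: -5264749957/6843428796 ≈ -0.76931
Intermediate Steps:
x = -9131 (x = 4997 - 14128 = -9131)
d = 90161 (d = -9131 + 99292 = 90161)
d/(-496828) + 234815/(-399453) = 90161/(-496828) + 234815/(-399453) = 90161*(-1/496828) + 234815*(-1/399453) = -3109/17132 - 234815/399453 = -5264749957/6843428796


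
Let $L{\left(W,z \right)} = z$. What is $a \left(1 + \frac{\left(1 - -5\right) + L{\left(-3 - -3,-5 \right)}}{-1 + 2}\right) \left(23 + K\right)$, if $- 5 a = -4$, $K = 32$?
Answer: $88$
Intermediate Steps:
$a = \frac{4}{5}$ ($a = \left(- \frac{1}{5}\right) \left(-4\right) = \frac{4}{5} \approx 0.8$)
$a \left(1 + \frac{\left(1 - -5\right) + L{\left(-3 - -3,-5 \right)}}{-1 + 2}\right) \left(23 + K\right) = \frac{4 \left(1 + \frac{\left(1 - -5\right) - 5}{-1 + 2}\right)}{5} \left(23 + 32\right) = \frac{4 \left(1 + \frac{\left(1 + 5\right) - 5}{1}\right)}{5} \cdot 55 = \frac{4 \left(1 + \left(6 - 5\right) 1\right)}{5} \cdot 55 = \frac{4 \left(1 + 1 \cdot 1\right)}{5} \cdot 55 = \frac{4 \left(1 + 1\right)}{5} \cdot 55 = \frac{4}{5} \cdot 2 \cdot 55 = \frac{8}{5} \cdot 55 = 88$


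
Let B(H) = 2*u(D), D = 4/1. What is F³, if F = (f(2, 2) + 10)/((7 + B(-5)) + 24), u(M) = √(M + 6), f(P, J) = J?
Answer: 2144704/28934443 - 374144*√10/28934443 ≈ 0.033232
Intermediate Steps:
D = 4 (D = 4*1 = 4)
u(M) = √(6 + M)
B(H) = 2*√10 (B(H) = 2*√(6 + 4) = 2*√10)
F = 12/(31 + 2*√10) (F = (2 + 10)/((7 + 2*√10) + 24) = 12/(31 + 2*√10) ≈ 0.32150)
F³ = (124/307 - 8*√10/307)³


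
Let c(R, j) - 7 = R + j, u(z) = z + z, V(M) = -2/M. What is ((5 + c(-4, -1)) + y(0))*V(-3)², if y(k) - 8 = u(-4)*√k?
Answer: 20/3 ≈ 6.6667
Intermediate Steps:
u(z) = 2*z
y(k) = 8 - 8*√k (y(k) = 8 + (2*(-4))*√k = 8 - 8*√k)
c(R, j) = 7 + R + j (c(R, j) = 7 + (R + j) = 7 + R + j)
((5 + c(-4, -1)) + y(0))*V(-3)² = ((5 + (7 - 4 - 1)) + (8 - 8*√0))*(-2/(-3))² = ((5 + 2) + (8 - 8*0))*(-2*(-⅓))² = (7 + (8 + 0))*(⅔)² = (7 + 8)*(4/9) = 15*(4/9) = 20/3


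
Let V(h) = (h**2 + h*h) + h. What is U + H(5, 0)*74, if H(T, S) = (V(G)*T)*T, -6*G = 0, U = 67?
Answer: 67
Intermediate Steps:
G = 0 (G = -1/6*0 = 0)
V(h) = h + 2*h**2 (V(h) = (h**2 + h**2) + h = 2*h**2 + h = h + 2*h**2)
H(T, S) = 0 (H(T, S) = ((0*(1 + 2*0))*T)*T = ((0*(1 + 0))*T)*T = ((0*1)*T)*T = (0*T)*T = 0*T = 0)
U + H(5, 0)*74 = 67 + 0*74 = 67 + 0 = 67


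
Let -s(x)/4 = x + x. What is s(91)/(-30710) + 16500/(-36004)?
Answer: -60063011/138210355 ≈ -0.43458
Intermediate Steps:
s(x) = -8*x (s(x) = -4*(x + x) = -8*x)
s(91)/(-30710) + 16500/(-36004) = -8*91/(-30710) + 16500/(-36004) = -728*(-1/30710) + 16500*(-1/36004) = 364/15355 - 4125/9001 = -60063011/138210355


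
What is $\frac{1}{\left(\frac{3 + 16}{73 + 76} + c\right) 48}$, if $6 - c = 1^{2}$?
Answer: $\frac{149}{36672} \approx 0.004063$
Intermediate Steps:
$c = 5$ ($c = 6 - 1^{2} = 6 - 1 = 5$)
$\frac{1}{\left(\frac{3 + 16}{73 + 76} + c\right) 48} = \frac{1}{\left(\frac{3 + 16}{73 + 76} + 5\right) 48} = \frac{1}{\left(\frac{19}{149} + 5\right) 48} = \frac{1}{\frac{764}{149} \cdot 48} = \frac{1}{\frac{36672}{149}} = \frac{149}{36672}$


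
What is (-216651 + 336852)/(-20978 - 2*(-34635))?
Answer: 120201/48292 ≈ 2.4890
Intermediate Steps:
(-216651 + 336852)/(-20978 - 2*(-34635)) = 120201/(-20978 + 69270) = 120201/48292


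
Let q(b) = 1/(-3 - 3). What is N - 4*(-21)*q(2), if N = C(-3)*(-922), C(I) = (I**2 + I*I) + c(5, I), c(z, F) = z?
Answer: -21220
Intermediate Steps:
q(b) = -1/6 (q(b) = 1/(-6) = -1/6)
C(I) = 5 + 2*I**2 (C(I) = (I**2 + I*I) + 5 = (I**2 + I**2) + 5 = 2*I**2 + 5 = 5 + 2*I**2)
N = -21206 (N = (5 + 2*(-3)**2)*(-922) = (5 + 2*9)*(-922) = (5 + 18)*(-922) = 23*(-922) = -21206)
N - 4*(-21)*q(2) = -21206 - 4*(-21)*(-1)/6 = -21206 - (-84)*(-1)/6 = -21206 - 1*14 = -21206 - 14 = -21220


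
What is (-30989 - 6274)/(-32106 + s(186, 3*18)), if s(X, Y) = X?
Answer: 12421/10640 ≈ 1.1674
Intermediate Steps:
(-30989 - 6274)/(-32106 + s(186, 3*18)) = (-30989 - 6274)/(-32106 + 186) = -37263/(-31920) = -37263*(-1/31920) = 12421/10640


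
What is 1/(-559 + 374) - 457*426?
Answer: -36016171/185 ≈ -1.9468e+5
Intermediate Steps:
1/(-559 + 374) - 457*426 = 1/(-185) - 194682 = -1/185 - 194682 = -36016171/185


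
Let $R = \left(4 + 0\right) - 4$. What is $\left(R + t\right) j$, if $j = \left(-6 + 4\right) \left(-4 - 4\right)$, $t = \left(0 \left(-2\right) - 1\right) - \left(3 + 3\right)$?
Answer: $-112$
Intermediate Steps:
$t = -7$ ($t = \left(0 - 1\right) - 6 = -1 - 6 = -7$)
$j = 16$ ($j = \left(-2\right) \left(-8\right) = 16$)
$R = 0$ ($R = 4 - 4 = 0$)
$\left(R + t\right) j = \left(0 - 7\right) 16 = \left(-7\right) 16 = -112$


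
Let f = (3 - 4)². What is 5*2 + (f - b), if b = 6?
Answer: 5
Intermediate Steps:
f = 1 (f = (-1)² = 1)
5*2 + (f - b) = 5*2 + (1 - 1*6) = 10 + (1 - 6) = 10 - 5 = 5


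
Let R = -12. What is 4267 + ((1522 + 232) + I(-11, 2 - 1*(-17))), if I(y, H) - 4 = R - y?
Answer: 6024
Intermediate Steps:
I(y, H) = -8 - y (I(y, H) = 4 + (-12 - y) = -8 - y)
4267 + ((1522 + 232) + I(-11, 2 - 1*(-17))) = 4267 + ((1522 + 232) + (-8 - 1*(-11))) = 4267 + (1754 + (-8 + 11)) = 4267 + (1754 + 3) = 4267 + 1757 = 6024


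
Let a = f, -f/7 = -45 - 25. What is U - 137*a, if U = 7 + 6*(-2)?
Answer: -67135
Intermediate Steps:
f = 490 (f = -7*(-45 - 25) = -7*(-70) = 490)
a = 490
U = -5 (U = 7 - 12 = -5)
U - 137*a = -5 - 137*490 = -5 - 67130 = -67135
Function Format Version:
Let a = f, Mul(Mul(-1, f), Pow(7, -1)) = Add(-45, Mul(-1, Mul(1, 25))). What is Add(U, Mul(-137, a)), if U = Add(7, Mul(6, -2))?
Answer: -67135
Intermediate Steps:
f = 490 (f = Mul(-7, Add(-45, Mul(-1, Mul(1, 25)))) = Mul(-7, Add(-45, Mul(-1, 25))) = Mul(-7, Add(-45, -25)) = Mul(-7, -70) = 490)
a = 490
U = -5 (U = Add(7, -12) = -5)
Add(U, Mul(-137, a)) = Add(-5, Mul(-137, 490)) = Add(-5, -67130) = -67135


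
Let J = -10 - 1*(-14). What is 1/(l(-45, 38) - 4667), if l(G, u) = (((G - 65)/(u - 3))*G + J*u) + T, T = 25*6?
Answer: -7/29565 ≈ -0.00023677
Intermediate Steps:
T = 150
J = 4 (J = -10 + 14 = 4)
l(G, u) = 150 + 4*u + G*(-65 + G)/(-3 + u) (l(G, u) = (((G - 65)/(u - 3))*G + 4*u) + 150 = (((-65 + G)/(-3 + u))*G + 4*u) + 150 = (G*(-65 + G)/(-3 + u) + 4*u) + 150 = (4*u + G*(-65 + G)/(-3 + u)) + 150 = 150 + 4*u + G*(-65 + G)/(-3 + u))
1/(l(-45, 38) - 4667) = 1/((-450 + (-45)**2 - 65*(-45) + 4*38**2 + 138*38)/(-3 + 38) - 4667) = 1/((-450 + 2025 + 2925 + 4*1444 + 5244)/35 - 4667) = 1/((-450 + 2025 + 2925 + 5776 + 5244)/35 - 4667) = 1/((1/35)*15520 - 4667) = 1/(3104/7 - 4667) = 1/(-29565/7) = -7/29565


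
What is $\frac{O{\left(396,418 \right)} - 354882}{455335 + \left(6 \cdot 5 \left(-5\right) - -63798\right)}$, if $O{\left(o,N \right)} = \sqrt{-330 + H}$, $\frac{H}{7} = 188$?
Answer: $- \frac{354882}{518983} + \frac{\sqrt{986}}{518983} \approx -0.68374$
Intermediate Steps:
$H = 1316$ ($H = 7 \cdot 188 = 1316$)
$O{\left(o,N \right)} = \sqrt{986}$ ($O{\left(o,N \right)} = \sqrt{-330 + 1316} = \sqrt{986}$)
$\frac{O{\left(396,418 \right)} - 354882}{455335 + \left(6 \cdot 5 \left(-5\right) - -63798\right)} = \frac{\sqrt{986} - 354882}{455335 + \left(6 \cdot 5 \left(-5\right) - -63798\right)} = \frac{-354882 + \sqrt{986}}{455335 + \left(30 \left(-5\right) + 63798\right)} = \frac{-354882 + \sqrt{986}}{455335 + \left(-150 + 63798\right)} = \frac{-354882 + \sqrt{986}}{455335 + 63648} = \frac{-354882 + \sqrt{986}}{518983} = \left(-354882 + \sqrt{986}\right) \frac{1}{518983} = - \frac{354882}{518983} + \frac{\sqrt{986}}{518983}$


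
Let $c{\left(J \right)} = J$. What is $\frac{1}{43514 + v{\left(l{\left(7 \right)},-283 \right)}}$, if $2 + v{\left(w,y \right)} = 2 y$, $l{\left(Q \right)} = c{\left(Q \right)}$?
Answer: $\frac{1}{42946} \approx 2.3285 \cdot 10^{-5}$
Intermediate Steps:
$l{\left(Q \right)} = Q$
$v{\left(w,y \right)} = -2 + 2 y$
$\frac{1}{43514 + v{\left(l{\left(7 \right)},-283 \right)}} = \frac{1}{43514 + \left(-2 + 2 \left(-283\right)\right)} = \frac{1}{43514 - 568} = \frac{1}{42946}$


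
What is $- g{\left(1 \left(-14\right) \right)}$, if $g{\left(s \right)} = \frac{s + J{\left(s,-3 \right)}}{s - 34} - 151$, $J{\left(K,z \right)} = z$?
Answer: $\frac{7231}{48} \approx 150.65$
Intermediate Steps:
$g{\left(s \right)} = -151 + \frac{-3 + s}{-34 + s}$ ($g{\left(s \right)} = \frac{s - 3}{s - 34} - 151 = \frac{-3 + s}{-34 + s} - 151 = -151 + \frac{-3 + s}{-34 + s}$)
$- g{\left(1 \left(-14\right) \right)} = - \frac{5131 - 150 \cdot 1 \left(-14\right)}{-34 + 1 \left(-14\right)} = - \frac{5131 - -2100}{-34 - 14} = - \frac{5131 + 2100}{-48} = - \frac{\left(-1\right) 7231}{48} = \left(-1\right) \left(- \frac{7231}{48}\right) = \frac{7231}{48}$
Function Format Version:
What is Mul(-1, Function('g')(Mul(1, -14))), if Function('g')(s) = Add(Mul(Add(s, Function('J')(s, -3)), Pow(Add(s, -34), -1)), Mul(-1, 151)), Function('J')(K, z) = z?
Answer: Rational(7231, 48) ≈ 150.65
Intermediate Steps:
Function('g')(s) = Add(-151, Mul(Pow(Add(-34, s), -1), Add(-3, s))) (Function('g')(s) = Add(Mul(Add(s, -3), Pow(Add(s, -34), -1)), Mul(-1, 151)) = Add(Mul(Add(-3, s), Pow(Add(-34, s), -1)), -151) = Add(Mul(Pow(Add(-34, s), -1), Add(-3, s)), -151) = Add(-151, Mul(Pow(Add(-34, s), -1), Add(-3, s))))
Mul(-1, Function('g')(Mul(1, -14))) = Mul(-1, Mul(Pow(Add(-34, Mul(1, -14)), -1), Add(5131, Mul(-150, Mul(1, -14))))) = Mul(-1, Mul(Pow(Add(-34, -14), -1), Add(5131, Mul(-150, -14)))) = Mul(-1, Mul(Pow(-48, -1), Add(5131, 2100))) = Mul(-1, Mul(Rational(-1, 48), 7231)) = Mul(-1, Rational(-7231, 48)) = Rational(7231, 48)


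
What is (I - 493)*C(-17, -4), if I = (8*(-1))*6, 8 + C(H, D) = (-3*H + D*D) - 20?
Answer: -21099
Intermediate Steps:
C(H, D) = -28 + D² - 3*H (C(H, D) = -8 + ((-3*H + D*D) - 20) = -8 + ((-3*H + D²) - 20) = -8 + ((D² - 3*H) - 20) = -8 + (-20 + D² - 3*H) = -28 + D² - 3*H)
I = -48 (I = -8*6 = -48)
(I - 493)*C(-17, -4) = (-48 - 493)*(-28 + (-4)² - 3*(-17)) = -541*(-28 + 16 + 51) = -541*39 = -21099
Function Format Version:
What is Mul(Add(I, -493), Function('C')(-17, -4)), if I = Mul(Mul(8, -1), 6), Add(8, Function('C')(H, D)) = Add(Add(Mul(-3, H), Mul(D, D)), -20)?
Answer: -21099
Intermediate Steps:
Function('C')(H, D) = Add(-28, Pow(D, 2), Mul(-3, H)) (Function('C')(H, D) = Add(-8, Add(Add(Mul(-3, H), Mul(D, D)), -20)) = Add(-8, Add(Add(Mul(-3, H), Pow(D, 2)), -20)) = Add(-8, Add(Add(Pow(D, 2), Mul(-3, H)), -20)) = Add(-8, Add(-20, Pow(D, 2), Mul(-3, H))) = Add(-28, Pow(D, 2), Mul(-3, H)))
I = -48 (I = Mul(-8, 6) = -48)
Mul(Add(I, -493), Function('C')(-17, -4)) = Mul(Add(-48, -493), Add(-28, Pow(-4, 2), Mul(-3, -17))) = Mul(-541, Add(-28, 16, 51)) = Mul(-541, 39) = -21099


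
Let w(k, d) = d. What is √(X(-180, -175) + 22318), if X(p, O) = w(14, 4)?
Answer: √22322 ≈ 149.41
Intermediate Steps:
X(p, O) = 4
√(X(-180, -175) + 22318) = √(4 + 22318) = √22322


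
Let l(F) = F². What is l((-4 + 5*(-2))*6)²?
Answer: 49787136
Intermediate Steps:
l((-4 + 5*(-2))*6)² = (((-4 + 5*(-2))*6)²)² = (((-4 - 10)*6)²)² = ((-14*6)²)² = ((-84)²)² = 7056² = 49787136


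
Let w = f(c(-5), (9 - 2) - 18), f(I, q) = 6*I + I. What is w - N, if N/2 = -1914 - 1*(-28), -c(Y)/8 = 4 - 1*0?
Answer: 3548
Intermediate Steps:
c(Y) = -32 (c(Y) = -8*(4 - 1*0) = -8*(4 + 0) = -8*4 = -32)
N = -3772 (N = 2*(-1914 - 1*(-28)) = 2*(-1914 + 28) = 2*(-1886) = -3772)
f(I, q) = 7*I
w = -224 (w = 7*(-32) = -224)
w - N = -224 - 1*(-3772) = -224 + 3772 = 3548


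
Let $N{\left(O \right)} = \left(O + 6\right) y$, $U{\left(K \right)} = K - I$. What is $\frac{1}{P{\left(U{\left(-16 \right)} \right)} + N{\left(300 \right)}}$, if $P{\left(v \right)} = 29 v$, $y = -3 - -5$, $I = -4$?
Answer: $\frac{1}{264} \approx 0.0037879$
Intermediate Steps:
$y = 2$ ($y = -3 + 5 = 2$)
$U{\left(K \right)} = 4 + K$ ($U{\left(K \right)} = K - -4 = K + 4 = 4 + K$)
$N{\left(O \right)} = 12 + 2 O$ ($N{\left(O \right)} = \left(O + 6\right) 2 = \left(6 + O\right) 2 = 12 + 2 O$)
$\frac{1}{P{\left(U{\left(-16 \right)} \right)} + N{\left(300 \right)}} = \frac{1}{29 \left(4 - 16\right) + \left(12 + 2 \cdot 300\right)} = \frac{1}{29 \left(-12\right) + \left(12 + 600\right)} = \frac{1}{-348 + 612} = \frac{1}{264}$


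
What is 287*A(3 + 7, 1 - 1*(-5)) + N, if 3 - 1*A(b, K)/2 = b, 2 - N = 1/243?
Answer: -975889/243 ≈ -4016.0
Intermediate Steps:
N = 485/243 (N = 2 - 1/243 = 485/243 ≈ 1.9959)
A(b, K) = 6 - 2*b
287*A(3 + 7, 1 - 1*(-5)) + N = 287*(6 - 2*(3 + 7)) + 485/243 = 287*(6 - 2*10) + 485/243 = 287*(6 - 20) + 485/243 = 287*(-14) + 485/243 = -4018 + 485/243 = -975889/243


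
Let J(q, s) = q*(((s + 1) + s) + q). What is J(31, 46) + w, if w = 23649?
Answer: 27493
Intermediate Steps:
J(q, s) = q*(1 + q + 2*s) (J(q, s) = q*(((1 + s) + s) + q) = q*((1 + 2*s) + q) = q*(1 + q + 2*s))
J(31, 46) + w = 31*(1 + 31 + 2*46) + 23649 = 31*(1 + 31 + 92) + 23649 = 31*124 + 23649 = 3844 + 23649 = 27493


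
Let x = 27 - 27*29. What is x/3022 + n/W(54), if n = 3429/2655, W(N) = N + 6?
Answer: -2038303/8914900 ≈ -0.22864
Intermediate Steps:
W(N) = 6 + N
n = 381/295 (n = 3429*(1/2655) = 381/295 ≈ 1.2915)
x = -756 (x = 27 - 783 = -756)
x/3022 + n/W(54) = -756/3022 + 381/(295*(6 + 54)) = -756*1/3022 + (381/295)/60 = -378/1511 + (381/295)*(1/60) = -378/1511 + 127/5900 = -2038303/8914900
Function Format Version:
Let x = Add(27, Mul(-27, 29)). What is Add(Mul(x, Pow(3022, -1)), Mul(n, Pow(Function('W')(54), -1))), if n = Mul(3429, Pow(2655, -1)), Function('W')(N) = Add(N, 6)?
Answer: Rational(-2038303, 8914900) ≈ -0.22864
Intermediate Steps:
Function('W')(N) = Add(6, N)
n = Rational(381, 295) (n = Mul(3429, Rational(1, 2655)) = Rational(381, 295) ≈ 1.2915)
x = -756 (x = Add(27, -783) = -756)
Add(Mul(x, Pow(3022, -1)), Mul(n, Pow(Function('W')(54), -1))) = Add(Mul(-756, Pow(3022, -1)), Mul(Rational(381, 295), Pow(Add(6, 54), -1))) = Add(Mul(-756, Rational(1, 3022)), Mul(Rational(381, 295), Pow(60, -1))) = Add(Rational(-378, 1511), Mul(Rational(381, 295), Rational(1, 60))) = Add(Rational(-378, 1511), Rational(127, 5900)) = Rational(-2038303, 8914900)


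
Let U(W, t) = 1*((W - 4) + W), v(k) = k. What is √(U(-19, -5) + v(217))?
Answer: 5*√7 ≈ 13.229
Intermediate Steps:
U(W, t) = -4 + 2*W (U(W, t) = 1*((-4 + W) + W) = 1*(-4 + 2*W) = -4 + 2*W)
√(U(-19, -5) + v(217)) = √((-4 + 2*(-19)) + 217) = √((-4 - 38) + 217) = √(-42 + 217) = √175 = 5*√7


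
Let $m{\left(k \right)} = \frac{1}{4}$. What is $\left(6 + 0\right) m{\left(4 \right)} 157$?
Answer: $\frac{471}{2} \approx 235.5$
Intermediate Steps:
$m{\left(k \right)} = \frac{1}{4}$
$\left(6 + 0\right) m{\left(4 \right)} 157 = \left(6 + 0\right) \frac{1}{4} \cdot 157 = 6 \cdot \frac{1}{4} \cdot 157 = \frac{3}{2} \cdot 157 = \frac{471}{2}$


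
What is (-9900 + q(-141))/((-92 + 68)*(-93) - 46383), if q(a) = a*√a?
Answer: 3300/14717 + 47*I*√141/14717 ≈ 0.22423 + 0.037922*I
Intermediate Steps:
q(a) = a^(3/2)
(-9900 + q(-141))/((-92 + 68)*(-93) - 46383) = (-9900 + (-141)^(3/2))/((-92 + 68)*(-93) - 46383) = (-9900 - 141*I*√141)/(-24*(-93) - 46383) = (-9900 - 141*I*√141)/(2232 - 46383) = (-9900 - 141*I*√141)/(-44151) = (-9900 - 141*I*√141)*(-1/44151) = 3300/14717 + 47*I*√141/14717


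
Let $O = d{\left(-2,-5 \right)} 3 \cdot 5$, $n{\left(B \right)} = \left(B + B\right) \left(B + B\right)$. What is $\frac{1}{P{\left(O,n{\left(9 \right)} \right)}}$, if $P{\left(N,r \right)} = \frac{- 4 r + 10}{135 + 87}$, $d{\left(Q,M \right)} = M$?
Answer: $- \frac{111}{643} \approx -0.17263$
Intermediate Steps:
$n{\left(B \right)} = 4 B^{2}$ ($n{\left(B \right)} = 2 B 2 B = 4 B^{2}$)
$O = -75$ ($O = \left(-5\right) 3 \cdot 5 = \left(-15\right) 5 = -75$)
$P{\left(N,r \right)} = \frac{5}{111} - \frac{2 r}{111}$ ($P{\left(N,r \right)} = \frac{10 - 4 r}{222} = \left(10 - 4 r\right) \frac{1}{222} = \frac{5}{111} - \frac{2 r}{111}$)
$\frac{1}{P{\left(O,n{\left(9 \right)} \right)}} = \frac{1}{\frac{5}{111} - \frac{2 \cdot 4 \cdot 9^{2}}{111}} = \frac{1}{\frac{5}{111} - \frac{2 \cdot 4 \cdot 81}{111}} = \frac{1}{\frac{5}{111} - \frac{216}{37}} = \frac{1}{- \frac{643}{111}} = - \frac{111}{643}$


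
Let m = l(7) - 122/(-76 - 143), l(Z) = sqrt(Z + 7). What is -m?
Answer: -122/219 - sqrt(14) ≈ -4.2987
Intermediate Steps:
l(Z) = sqrt(7 + Z)
m = 122/219 + sqrt(14) (m = sqrt(7 + 7) - 122/(-76 - 143) = sqrt(14) - 122/(-219) = sqrt(14) - 1/219*(-122) = sqrt(14) + 122/219 = 122/219 + sqrt(14) ≈ 4.2987)
-m = -(122/219 + sqrt(14)) = -122/219 - sqrt(14)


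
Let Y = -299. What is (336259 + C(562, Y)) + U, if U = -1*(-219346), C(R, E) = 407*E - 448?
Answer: 433464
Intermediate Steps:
C(R, E) = -448 + 407*E
U = 219346
(336259 + C(562, Y)) + U = (336259 + (-448 + 407*(-299))) + 219346 = (336259 + (-448 - 121693)) + 219346 = (336259 - 122141) + 219346 = 214118 + 219346 = 433464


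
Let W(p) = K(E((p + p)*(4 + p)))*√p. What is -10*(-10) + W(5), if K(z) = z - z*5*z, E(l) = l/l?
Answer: 100 - 4*√5 ≈ 91.056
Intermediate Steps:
E(l) = 1
K(z) = z - 5*z² (K(z) = z - 5*z*z = z - 5*z²)
W(p) = -4*√p (W(p) = (1*(1 - 5*1))*√p = (1*(1 - 5))*√p = (1*(-4))*√p = -4*√p)
-10*(-10) + W(5) = -10*(-10) - 4*√5 = 100 - 4*√5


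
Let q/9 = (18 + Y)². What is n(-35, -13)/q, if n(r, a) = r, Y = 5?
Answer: -35/4761 ≈ -0.0073514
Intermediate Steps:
q = 4761 (q = 9*(18 + 5)² = 9*23² = 9*529 = 4761)
n(-35, -13)/q = -35/4761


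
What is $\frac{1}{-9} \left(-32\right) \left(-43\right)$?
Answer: $- \frac{1376}{9} \approx -152.89$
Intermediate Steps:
$\frac{1}{-9} \left(-32\right) \left(-43\right) = \left(- \frac{1}{9}\right) \left(-32\right) \left(-43\right) = \frac{32}{9} \left(-43\right) = - \frac{1376}{9}$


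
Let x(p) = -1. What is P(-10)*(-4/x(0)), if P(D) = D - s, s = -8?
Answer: -8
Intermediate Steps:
P(D) = 8 + D (P(D) = D - 1*(-8) = D + 8 = 8 + D)
P(-10)*(-4/x(0)) = (8 - 10)*(-4/(-1)) = -(-8)*(-1) = -2*4 = -8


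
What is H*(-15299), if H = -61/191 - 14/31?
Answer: 69839935/5921 ≈ 11795.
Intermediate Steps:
H = -4565/5921 (H = -61*1/191 - 14*1/31 = -61/191 - 14/31 = -4565/5921 ≈ -0.77098)
H*(-15299) = -4565/5921*(-15299) = 69839935/5921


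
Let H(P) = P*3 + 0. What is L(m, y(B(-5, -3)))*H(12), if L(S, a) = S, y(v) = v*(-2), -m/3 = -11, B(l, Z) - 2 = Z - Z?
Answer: 1188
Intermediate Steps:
B(l, Z) = 2 (B(l, Z) = 2 + (Z - Z) = 2 + 0 = 2)
m = 33 (m = -3*(-11) = 33)
y(v) = -2*v
H(P) = 3*P (H(P) = 3*P + 0 = 3*P)
L(m, y(B(-5, -3)))*H(12) = 33*(3*12) = 33*36 = 1188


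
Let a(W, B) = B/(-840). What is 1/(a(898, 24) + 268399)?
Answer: 35/9393964 ≈ 3.7258e-6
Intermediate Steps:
a(W, B) = -B/840 (a(W, B) = B*(-1/840) = -B/840)
1/(a(898, 24) + 268399) = 1/(-1/840*24 + 268399) = 1/(-1/35 + 268399) = 1/(9393964/35) = 35/9393964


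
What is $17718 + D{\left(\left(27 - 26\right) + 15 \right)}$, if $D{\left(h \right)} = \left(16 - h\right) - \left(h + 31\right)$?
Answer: $17671$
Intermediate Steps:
$D{\left(h \right)} = -15 - 2 h$ ($D{\left(h \right)} = \left(16 - h\right) - \left(31 + h\right) = -15 - 2 h$)
$17718 + D{\left(\left(27 - 26\right) + 15 \right)} = 17718 - \left(15 + 2 \left(\left(27 - 26\right) + 15\right)\right) = 17718 - \left(15 + 2 \left(1 + 15\right)\right) = 17718 - 47 = 17671$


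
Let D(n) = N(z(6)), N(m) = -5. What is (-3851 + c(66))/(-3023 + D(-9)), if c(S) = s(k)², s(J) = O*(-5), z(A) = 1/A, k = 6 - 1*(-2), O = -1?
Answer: 1913/1514 ≈ 1.2635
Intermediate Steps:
k = 8 (k = 6 + 2 = 8)
D(n) = -5
s(J) = 5 (s(J) = -1*(-5) = 5)
c(S) = 25 (c(S) = 5² = 25)
(-3851 + c(66))/(-3023 + D(-9)) = (-3851 + 25)/(-3023 - 5) = -3826/(-3028) = -3826*(-1/3028) = 1913/1514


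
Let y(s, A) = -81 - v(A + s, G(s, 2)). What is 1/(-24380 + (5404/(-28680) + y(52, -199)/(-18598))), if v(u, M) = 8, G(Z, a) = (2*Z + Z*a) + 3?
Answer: -33336915/812760109642 ≈ -4.1017e-5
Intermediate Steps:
G(Z, a) = 3 + 2*Z + Z*a
y(s, A) = -89 (y(s, A) = -81 - 1*8 = -81 - 8 = -89)
1/(-24380 + (5404/(-28680) + y(52, -199)/(-18598))) = 1/(-24380 + (5404/(-28680) - 89/(-18598))) = 1/(-24380 + (5404*(-1/28680) - 89*(-1/18598))) = 1/(-24380 + (-1351/7170 + 89/18598)) = 1/(-24380 - 6121942/33336915) = 1/(-812760109642/33336915) = -33336915/812760109642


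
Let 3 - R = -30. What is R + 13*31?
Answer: 436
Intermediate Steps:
R = 33 (R = 3 - 1*(-30) = 3 + 30 = 33)
R + 13*31 = 33 + 13*31 = 33 + 403 = 436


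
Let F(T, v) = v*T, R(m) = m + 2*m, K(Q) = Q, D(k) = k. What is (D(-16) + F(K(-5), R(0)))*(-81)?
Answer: 1296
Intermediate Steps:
R(m) = 3*m
F(T, v) = T*v
(D(-16) + F(K(-5), R(0)))*(-81) = (-16 - 15*0)*(-81) = (-16 - 5*0)*(-81) = (-16 + 0)*(-81) = -16*(-81) = 1296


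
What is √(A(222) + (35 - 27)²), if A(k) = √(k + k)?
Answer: √(64 + 2*√111) ≈ 9.2234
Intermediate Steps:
A(k) = √2*√k (A(k) = √(2*k) = √2*√k)
√(A(222) + (35 - 27)²) = √(√2*√222 + (35 - 27)²) = √(2*√111 + 8²) = √(2*√111 + 64) = √(64 + 2*√111)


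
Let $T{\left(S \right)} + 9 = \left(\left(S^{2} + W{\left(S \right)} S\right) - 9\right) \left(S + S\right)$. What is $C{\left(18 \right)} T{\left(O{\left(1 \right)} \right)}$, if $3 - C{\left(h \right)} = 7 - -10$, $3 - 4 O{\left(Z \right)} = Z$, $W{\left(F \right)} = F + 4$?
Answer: $217$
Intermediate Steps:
$W{\left(F \right)} = 4 + F$
$O{\left(Z \right)} = \frac{3}{4} - \frac{Z}{4}$
$T{\left(S \right)} = -9 + 2 S \left(-9 + S^{2} + S \left(4 + S\right)\right)$ ($T{\left(S \right)} = -9 + \left(\left(S^{2} + \left(4 + S\right) S\right) - 9\right) \left(S + S\right) = -9 + \left(\left(S^{2} + S \left(4 + S\right)\right) - 9\right) 2 S = -9 + \left(-9 + S^{2} + S \left(4 + S\right)\right) 2 S = -9 + 2 S \left(-9 + S^{2} + S \left(4 + S\right)\right)$)
$C{\left(h \right)} = -14$ ($C{\left(h \right)} = 3 - \left(7 - -10\right) = 3 - \left(7 + 10\right) = 3 - 17 = -14$)
$C{\left(18 \right)} T{\left(O{\left(1 \right)} \right)} = - 14 \left(-9 - 18 \left(\frac{3}{4} - \frac{1}{4}\right) + 4 \left(\frac{3}{4} - \frac{1}{4}\right)^{3} + 8 \left(\frac{3}{4} - \frac{1}{4}\right)^{2}\right) = - 14 \left(-9 - 9 + \frac{4}{8} + \frac{8}{4}\right) = - 14 \left(-9 - 9 + 4 \cdot \frac{1}{8} + 8 \cdot \frac{1}{4}\right) = - 14 \left(-9 - 9 + \frac{1}{2} + 2\right) = \left(-14\right) \left(- \frac{31}{2}\right) = 217$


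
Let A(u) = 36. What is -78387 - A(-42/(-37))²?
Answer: -79683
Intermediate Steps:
-78387 - A(-42/(-37))² = -78387 - 1*36² = -78387 - 1*1296 = -78387 - 1296 = -79683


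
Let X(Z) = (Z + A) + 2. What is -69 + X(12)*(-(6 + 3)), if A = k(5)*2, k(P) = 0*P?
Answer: -195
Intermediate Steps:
k(P) = 0
A = 0 (A = 0*2 = 0)
X(Z) = 2 + Z (X(Z) = (Z + 0) + 2 = Z + 2 = 2 + Z)
-69 + X(12)*(-(6 + 3)) = -69 + (2 + 12)*(-(6 + 3)) = -69 + 14*(-1*9) = -69 + 14*(-9) = -69 - 126 = -195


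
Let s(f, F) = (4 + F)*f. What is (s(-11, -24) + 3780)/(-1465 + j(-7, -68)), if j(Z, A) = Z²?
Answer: -500/177 ≈ -2.8249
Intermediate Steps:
s(f, F) = f*(4 + F)
(s(-11, -24) + 3780)/(-1465 + j(-7, -68)) = (-11*(4 - 24) + 3780)/(-1465 + (-7)²) = (-11*(-20) + 3780)/(-1465 + 49) = (220 + 3780)/(-1416) = 4000*(-1/1416) = -500/177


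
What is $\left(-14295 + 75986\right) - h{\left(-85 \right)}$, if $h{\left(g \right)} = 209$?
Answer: $61482$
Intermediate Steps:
$\left(-14295 + 75986\right) - h{\left(-85 \right)} = \left(-14295 + 75986\right) - 209 = 61691 - 209 = 61482$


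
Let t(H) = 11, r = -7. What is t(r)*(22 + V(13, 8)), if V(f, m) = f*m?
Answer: 1386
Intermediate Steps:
t(r)*(22 + V(13, 8)) = 11*(22 + 13*8) = 11*(22 + 104) = 11*126 = 1386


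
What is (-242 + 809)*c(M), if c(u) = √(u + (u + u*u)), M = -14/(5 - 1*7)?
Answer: 1701*√7 ≈ 4500.4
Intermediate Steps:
M = 7 (M = -14/(5 - 7) = -14/(-2) = -14*(-½) = 7)
c(u) = √(u² + 2*u) (c(u) = √(u + (u + u²)) = √(u² + 2*u))
(-242 + 809)*c(M) = (-242 + 809)*√(7*(2 + 7)) = 567*√(7*9) = 567*√63 = 567*(3*√7) = 1701*√7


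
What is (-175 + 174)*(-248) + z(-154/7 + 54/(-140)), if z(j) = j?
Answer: 15793/70 ≈ 225.61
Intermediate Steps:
(-175 + 174)*(-248) + z(-154/7 + 54/(-140)) = (-175 + 174)*(-248) + (-154/7 + 54/(-140)) = -1*(-248) + (-154*⅐ + 54*(-1/140)) = 248 + (-22 - 27/70) = 248 - 1567/70 = 15793/70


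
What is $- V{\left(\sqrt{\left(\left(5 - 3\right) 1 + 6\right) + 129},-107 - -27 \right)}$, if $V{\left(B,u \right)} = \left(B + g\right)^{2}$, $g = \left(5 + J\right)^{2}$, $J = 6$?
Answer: $- \left(121 + \sqrt{137}\right)^{2} \approx -17611.0$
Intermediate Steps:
$g = 121$ ($g = \left(5 + 6\right)^{2} = 11^{2} = 121$)
$V{\left(B,u \right)} = \left(121 + B\right)^{2}$ ($V{\left(B,u \right)} = \left(B + 121\right)^{2} = \left(121 + B\right)^{2}$)
$- V{\left(\sqrt{\left(\left(5 - 3\right) 1 + 6\right) + 129},-107 - -27 \right)} = - \left(121 + \sqrt{\left(\left(5 - 3\right) 1 + 6\right) + 129}\right)^{2} = - \left(121 + \sqrt{\left(2 \cdot 1 + 6\right) + 129}\right)^{2} = - \left(121 + \sqrt{\left(2 + 6\right) + 129}\right)^{2} = - \left(121 + \sqrt{8 + 129}\right)^{2} = - \left(121 + \sqrt{137}\right)^{2}$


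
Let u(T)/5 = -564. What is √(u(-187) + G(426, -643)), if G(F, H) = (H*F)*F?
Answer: 4*I*√7293243 ≈ 10802.0*I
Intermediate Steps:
G(F, H) = H*F² (G(F, H) = (F*H)*F = H*F²)
u(T) = -2820 (u(T) = 5*(-564) = -2820)
√(u(-187) + G(426, -643)) = √(-2820 - 643*426²) = √(-2820 - 643*181476) = √(-2820 - 116689068) = √(-116691888) = 4*I*√7293243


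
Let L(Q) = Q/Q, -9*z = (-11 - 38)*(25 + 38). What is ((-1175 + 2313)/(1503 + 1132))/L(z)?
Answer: 1138/2635 ≈ 0.43188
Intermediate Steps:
z = 343 (z = -(-11 - 38)*(25 + 38)/9 = -(-49)*63/9 = -1/9*(-3087) = 343)
L(Q) = 1
((-1175 + 2313)/(1503 + 1132))/L(z) = ((-1175 + 2313)/(1503 + 1132))/1 = (1138/2635)*1 = 1138/2635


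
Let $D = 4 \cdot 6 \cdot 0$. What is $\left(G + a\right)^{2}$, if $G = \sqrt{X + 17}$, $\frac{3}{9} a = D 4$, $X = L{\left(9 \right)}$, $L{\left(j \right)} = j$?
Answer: $26$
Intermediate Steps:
$X = 9$
$D = 0$ ($D = 24 \cdot 0 = 0$)
$a = 0$ ($a = 3 \cdot 0 \cdot 4 = 3 \cdot 0 = 0$)
$G = \sqrt{26}$ ($G = \sqrt{9 + 17} = \sqrt{26} \approx 5.099$)
$\left(G + a\right)^{2} = \left(\sqrt{26} + 0\right)^{2} = \left(\sqrt{26}\right)^{2} = 26$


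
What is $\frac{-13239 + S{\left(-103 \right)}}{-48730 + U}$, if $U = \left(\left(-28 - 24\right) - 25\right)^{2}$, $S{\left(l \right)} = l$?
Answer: $\frac{13342}{42801} \approx 0.31172$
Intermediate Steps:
$U = 5929$ ($U = \left(-52 - 25\right)^{2} = \left(-77\right)^{2} = 5929$)
$\frac{-13239 + S{\left(-103 \right)}}{-48730 + U} = \frac{-13239 - 103}{-48730 + 5929} = - \frac{13342}{-42801} = \left(-13342\right) \left(- \frac{1}{42801}\right) = \frac{13342}{42801}$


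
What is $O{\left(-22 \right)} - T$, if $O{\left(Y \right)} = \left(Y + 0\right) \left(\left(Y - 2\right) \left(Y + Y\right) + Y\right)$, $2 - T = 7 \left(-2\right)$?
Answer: $-22764$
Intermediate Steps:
$T = 16$ ($T = 2 - 7 \left(-2\right) = 2 - -14 = 2 + 14 = 16$)
$O{\left(Y \right)} = Y \left(Y + 2 Y \left(-2 + Y\right)\right)$ ($O{\left(Y \right)} = Y \left(\left(-2 + Y\right) 2 Y + Y\right) = Y \left(2 Y \left(-2 + Y\right) + Y\right) = Y \left(Y + 2 Y \left(-2 + Y\right)\right)$)
$O{\left(-22 \right)} - T = \left(-22\right)^{2} \left(-3 + 2 \left(-22\right)\right) - 16 = 484 \left(-3 - 44\right) - 16 = 484 \left(-47\right) - 16 = -22748 - 16 = -22764$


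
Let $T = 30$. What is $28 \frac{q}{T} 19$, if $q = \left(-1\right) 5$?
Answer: $- \frac{266}{3} \approx -88.667$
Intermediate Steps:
$q = -5$
$28 \frac{q}{T} 19 = 28 \left(- \frac{5}{30}\right) 19 = 28 \left(\left(-5\right) \frac{1}{30}\right) 19 = 28 \left(- \frac{1}{6}\right) 19 = \left(- \frac{14}{3}\right) 19 = - \frac{266}{3}$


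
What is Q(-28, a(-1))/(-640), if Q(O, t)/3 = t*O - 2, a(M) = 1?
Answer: 9/64 ≈ 0.14063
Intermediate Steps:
Q(O, t) = -6 + 3*O*t (Q(O, t) = 3*(t*O - 2) = 3*(O*t - 2) = 3*(-2 + O*t) = -6 + 3*O*t)
Q(-28, a(-1))/(-640) = (-6 + 3*(-28)*1)/(-640) = (-6 - 84)*(-1/640) = -90*(-1/640) = 9/64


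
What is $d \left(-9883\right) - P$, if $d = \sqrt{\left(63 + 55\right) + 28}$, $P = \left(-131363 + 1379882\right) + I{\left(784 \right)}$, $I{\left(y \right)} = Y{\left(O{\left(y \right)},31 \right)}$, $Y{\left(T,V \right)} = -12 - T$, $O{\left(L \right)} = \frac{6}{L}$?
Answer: $- \frac{489414741}{392} - 9883 \sqrt{146} \approx -1.3679 \cdot 10^{6}$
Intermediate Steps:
$I{\left(y \right)} = -12 - \frac{6}{y}$
$P = \frac{489414741}{392}$ ($P = \left(-131363 + 1379882\right) - \left(12 + \frac{6}{784}\right) = 1248519 - \frac{4707}{392} = \frac{489414741}{392} \approx 1.2485 \cdot 10^{6}$)
$d = \sqrt{146}$ ($d = \sqrt{118 + 28} = \sqrt{146} \approx 12.083$)
$d \left(-9883\right) - P = \sqrt{146} \left(-9883\right) - \frac{489414741}{392} = - 9883 \sqrt{146} - \frac{489414741}{392} = - \frac{489414741}{392} - 9883 \sqrt{146}$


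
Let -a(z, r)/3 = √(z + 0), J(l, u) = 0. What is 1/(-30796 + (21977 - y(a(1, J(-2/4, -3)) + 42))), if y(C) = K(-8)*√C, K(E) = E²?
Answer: -8819/77615017 + 64*√39/77615017 ≈ -0.00010848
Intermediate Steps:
a(z, r) = -3*√z (a(z, r) = -3*√(z + 0) = -3*√z)
y(C) = 64*√C (y(C) = (-8)²*√C = 64*√C)
1/(-30796 + (21977 - y(a(1, J(-2/4, -3)) + 42))) = 1/(-30796 + (21977 - 64*√(-3*√1 + 42))) = 1/(-30796 + (21977 - 64*√(-3*1 + 42))) = 1/(-30796 + (21977 - 64*√(-3 + 42))) = 1/(-30796 + (21977 - 64*√39)) = 1/(-8819 - 64*√39)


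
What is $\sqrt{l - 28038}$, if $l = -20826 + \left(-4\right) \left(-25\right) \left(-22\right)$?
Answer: $2 i \sqrt{12766} \approx 225.97 i$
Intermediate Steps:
$l = -23026$ ($l = -20826 + 100 \left(-22\right) = -20826 - 2200 = -23026$)
$\sqrt{l - 28038} = \sqrt{-23026 - 28038} = \sqrt{-51064} = 2 i \sqrt{12766}$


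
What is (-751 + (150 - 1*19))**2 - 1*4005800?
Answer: -3621400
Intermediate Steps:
(-751 + (150 - 1*19))**2 - 1*4005800 = (-751 + (150 - 19))**2 - 4005800 = (-751 + 131)**2 - 4005800 = (-620)**2 - 4005800 = 384400 - 4005800 = -3621400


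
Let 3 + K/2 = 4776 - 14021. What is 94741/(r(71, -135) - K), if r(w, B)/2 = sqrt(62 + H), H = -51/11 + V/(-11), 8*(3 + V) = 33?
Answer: 38551249792/7526239313 - 94741*sqrt(110858)/7526239313 ≈ 5.1181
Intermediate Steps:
V = 9/8 (V = -3 + (1/8)*33 = -3 + 33/8 = 9/8 ≈ 1.1250)
H = -417/88 (H = -51/11 + (9/8)/(-11) = -51*1/11 + (9/8)*(-1/11) = -51/11 - 9/88 = -417/88 ≈ -4.7386)
K = -18496 (K = -6 + 2*(4776 - 14021) = -6 + 2*(-9245) = -6 - 18490 = -18496)
r(w, B) = sqrt(110858)/22 (r(w, B) = 2*sqrt(62 - 417/88) = 2*sqrt(5039/88) = 2*(sqrt(110858)/44) = sqrt(110858)/22)
94741/(r(71, -135) - K) = 94741/(sqrt(110858)/22 - 1*(-18496)) = 94741/(sqrt(110858)/22 + 18496) = 94741/(18496 + sqrt(110858)/22)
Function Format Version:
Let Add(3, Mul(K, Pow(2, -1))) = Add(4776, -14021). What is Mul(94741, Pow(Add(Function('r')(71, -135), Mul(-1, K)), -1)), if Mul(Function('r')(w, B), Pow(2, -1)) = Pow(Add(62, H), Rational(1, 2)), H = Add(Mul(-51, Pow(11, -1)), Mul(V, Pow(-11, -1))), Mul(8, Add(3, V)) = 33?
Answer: Add(Rational(38551249792, 7526239313), Mul(Rational(-94741, 7526239313), Pow(110858, Rational(1, 2)))) ≈ 5.1181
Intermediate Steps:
V = Rational(9, 8) (V = Add(-3, Mul(Rational(1, 8), 33)) = Add(-3, Rational(33, 8)) = Rational(9, 8) ≈ 1.1250)
H = Rational(-417, 88) (H = Add(Mul(-51, Pow(11, -1)), Mul(Rational(9, 8), Pow(-11, -1))) = Add(Mul(-51, Rational(1, 11)), Mul(Rational(9, 8), Rational(-1, 11))) = Add(Rational(-51, 11), Rational(-9, 88)) = Rational(-417, 88) ≈ -4.7386)
K = -18496 (K = Add(-6, Mul(2, Add(4776, -14021))) = Add(-6, Mul(2, -9245)) = Add(-6, -18490) = -18496)
Function('r')(w, B) = Mul(Rational(1, 22), Pow(110858, Rational(1, 2))) (Function('r')(w, B) = Mul(2, Pow(Add(62, Rational(-417, 88)), Rational(1, 2))) = Mul(2, Pow(Rational(5039, 88), Rational(1, 2))) = Mul(2, Mul(Rational(1, 44), Pow(110858, Rational(1, 2)))) = Mul(Rational(1, 22), Pow(110858, Rational(1, 2))))
Mul(94741, Pow(Add(Function('r')(71, -135), Mul(-1, K)), -1)) = Mul(94741, Pow(Add(Mul(Rational(1, 22), Pow(110858, Rational(1, 2))), Mul(-1, -18496)), -1)) = Mul(94741, Pow(Add(Mul(Rational(1, 22), Pow(110858, Rational(1, 2))), 18496), -1)) = Mul(94741, Pow(Add(18496, Mul(Rational(1, 22), Pow(110858, Rational(1, 2)))), -1))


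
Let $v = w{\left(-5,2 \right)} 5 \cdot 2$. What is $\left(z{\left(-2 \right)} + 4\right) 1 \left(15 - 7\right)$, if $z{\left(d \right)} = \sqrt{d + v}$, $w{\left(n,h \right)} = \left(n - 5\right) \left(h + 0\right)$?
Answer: $32 + 8 i \sqrt{202} \approx 32.0 + 113.7 i$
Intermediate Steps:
$w{\left(n,h \right)} = h \left(-5 + n\right)$ ($w{\left(n,h \right)} = \left(-5 + n\right) h = h \left(-5 + n\right)$)
$v = -200$ ($v = 2 \left(-5 - 5\right) 5 \cdot 2 = 2 \left(-10\right) 5 \cdot 2 = \left(-20\right) 5 \cdot 2 = \left(-100\right) 2 = -200$)
$z{\left(d \right)} = \sqrt{-200 + d}$ ($z{\left(d \right)} = \sqrt{d - 200} = \sqrt{-200 + d}$)
$\left(z{\left(-2 \right)} + 4\right) 1 \left(15 - 7\right) = \left(\sqrt{-200 - 2} + 4\right) 1 \left(15 - 7\right) = \left(\sqrt{-202} + 4\right) 1 \cdot 8 = \left(i \sqrt{202} + 4\right) 1 \cdot 8 = \left(4 + i \sqrt{202}\right) 1 \cdot 8 = \left(4 + i \sqrt{202}\right) 8 = 32 + 8 i \sqrt{202}$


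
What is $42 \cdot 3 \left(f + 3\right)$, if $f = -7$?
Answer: $-504$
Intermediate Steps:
$42 \cdot 3 \left(f + 3\right) = 42 \cdot 3 \left(-7 + 3\right) = 42 \cdot 3 \left(-4\right) = 42 \left(-12\right) = -504$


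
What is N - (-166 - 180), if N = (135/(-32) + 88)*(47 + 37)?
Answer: 59069/8 ≈ 7383.6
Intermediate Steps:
N = 56301/8 (N = (135*(-1/32) + 88)*84 = (-135/32 + 88)*84 = (2681/32)*84 = 56301/8 ≈ 7037.6)
N - (-166 - 180) = 56301/8 - (-166 - 180) = 56301/8 - 1*(-346) = 56301/8 + 346 = 59069/8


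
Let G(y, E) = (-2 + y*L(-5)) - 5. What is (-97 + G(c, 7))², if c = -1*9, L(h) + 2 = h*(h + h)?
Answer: 287296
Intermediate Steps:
L(h) = -2 + 2*h² (L(h) = -2 + h*(h + h) = -2 + h*(2*h) = -2 + 2*h²)
c = -9
G(y, E) = -7 + 48*y (G(y, E) = (-2 + y*(-2 + 2*(-5)²)) - 5 = (-2 + y*(-2 + 2*25)) - 5 = (-2 + y*(-2 + 50)) - 5 = (-2 + y*48) - 5 = (-2 + 48*y) - 5 = -7 + 48*y)
(-97 + G(c, 7))² = (-97 + (-7 + 48*(-9)))² = (-97 + (-7 - 432))² = (-97 - 439)² = (-536)² = 287296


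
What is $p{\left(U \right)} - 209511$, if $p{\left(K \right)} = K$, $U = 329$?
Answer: $-209182$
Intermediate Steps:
$p{\left(U \right)} - 209511 = 329 - 209511 = -209182$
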